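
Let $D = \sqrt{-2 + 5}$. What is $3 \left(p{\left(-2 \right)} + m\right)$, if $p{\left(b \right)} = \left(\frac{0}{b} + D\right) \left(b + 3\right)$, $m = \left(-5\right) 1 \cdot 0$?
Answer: $3 \sqrt{3} \approx 5.1962$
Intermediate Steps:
$m = 0$ ($m = \left(-5\right) 0 = 0$)
$D = \sqrt{3} \approx 1.732$
$p{\left(b \right)} = \sqrt{3} \left(3 + b\right)$ ($p{\left(b \right)} = \left(\frac{0}{b} + \sqrt{3}\right) \left(b + 3\right) = \left(0 + \sqrt{3}\right) \left(3 + b\right) = \sqrt{3} \left(3 + b\right)$)
$3 \left(p{\left(-2 \right)} + m\right) = 3 \left(\sqrt{3} \left(3 - 2\right) + 0\right) = 3 \left(\sqrt{3} \cdot 1 + 0\right) = 3 \left(\sqrt{3} + 0\right) = 3 \sqrt{3}$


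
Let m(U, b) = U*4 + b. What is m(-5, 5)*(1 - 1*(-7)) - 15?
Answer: -135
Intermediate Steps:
m(U, b) = b + 4*U (m(U, b) = 4*U + b = b + 4*U)
m(-5, 5)*(1 - 1*(-7)) - 15 = (5 + 4*(-5))*(1 - 1*(-7)) - 15 = (5 - 20)*(1 + 7) - 15 = -15*8 - 15 = -120 - 15 = -135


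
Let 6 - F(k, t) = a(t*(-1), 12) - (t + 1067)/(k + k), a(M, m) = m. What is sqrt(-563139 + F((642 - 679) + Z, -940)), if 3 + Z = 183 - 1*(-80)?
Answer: I*sqrt(112018494178)/446 ≈ 750.43*I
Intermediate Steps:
Z = 260 (Z = -3 + (183 - 1*(-80)) = -3 + (183 + 80) = -3 + 263 = 260)
F(k, t) = -6 + (1067 + t)/(2*k) (F(k, t) = 6 - (12 - (t + 1067)/(k + k)) = 6 - (12 - (1067 + t)/(2*k)) = 6 + (-12 + (1067 + t)/(2*k)) = -6 + (1067 + t)/(2*k))
sqrt(-563139 + F((642 - 679) + Z, -940)) = sqrt(-563139 + (1067 - 940 - 12*((642 - 679) + 260))/(2*((642 - 679) + 260))) = sqrt(-563139 + (1067 - 940 - 12*(-37 + 260))/(2*(-37 + 260))) = sqrt(-563139 + (1/2)*(1067 - 940 - 12*223)/223) = sqrt(-563139 + (1/2)*(1/223)*(1067 - 940 - 2676)) = sqrt(-563139 + (1/2)*(1/223)*(-2549)) = sqrt(-563139 - 2549/446) = sqrt(-251162543/446) = I*sqrt(112018494178)/446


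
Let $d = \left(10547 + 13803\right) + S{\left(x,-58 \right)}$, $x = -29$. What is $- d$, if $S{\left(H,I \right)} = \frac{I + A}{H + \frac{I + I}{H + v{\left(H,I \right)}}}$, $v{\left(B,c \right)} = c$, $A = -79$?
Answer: $- \frac{2021461}{83} \approx -24355.0$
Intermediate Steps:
$S{\left(H,I \right)} = \frac{-79 + I}{H + \frac{2 I}{H + I}}$ ($S{\left(H,I \right)} = \frac{I - 79}{H + \frac{I + I}{H + I}} = \frac{-79 + I}{H + \frac{2 I}{H + I}}$)
$d = \frac{2021461}{83}$ ($d = \left(10547 + 13803\right) + \frac{\left(-58\right)^{2} - -2291 - -4582 - -1682}{\left(-29\right)^{2} + 2 \left(-58\right) - -1682} = 24350 + \frac{3364 + 2291 + 4582 + 1682}{841 - 116 + 1682} = 24350 + \frac{1}{2407} \cdot 11919 = 24350 + \frac{411}{83} = \frac{2021461}{83} \approx 24355.0$)
$- d = \left(-1\right) \frac{2021461}{83} = - \frac{2021461}{83}$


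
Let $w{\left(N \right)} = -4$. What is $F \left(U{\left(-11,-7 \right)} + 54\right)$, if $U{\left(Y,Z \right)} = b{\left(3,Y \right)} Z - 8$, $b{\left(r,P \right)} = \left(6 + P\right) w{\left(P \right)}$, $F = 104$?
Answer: $-9776$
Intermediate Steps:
$b{\left(r,P \right)} = -24 - 4 P$ ($b{\left(r,P \right)} = \left(6 + P\right) \left(-4\right) = -24 - 4 P$)
$U{\left(Y,Z \right)} = -8 + Z \left(-24 - 4 Y\right)$ ($U{\left(Y,Z \right)} = \left(-24 - 4 Y\right) Z - 8 = Z \left(-24 - 4 Y\right) - 8 = -8 + Z \left(-24 - 4 Y\right)$)
$F \left(U{\left(-11,-7 \right)} + 54\right) = 104 \left(\left(-8 + 4 \left(-7\right) \left(-6 - -11\right)\right) + 54\right) = 104 \left(\left(-8 + 4 \left(-7\right) \left(-6 + 11\right)\right) + 54\right) = 104 \left(\left(-8 + 4 \left(-7\right) 5\right) + 54\right) = 104 \left(\left(-8 - 140\right) + 54\right) = 104 \left(-148 + 54\right) = 104 \left(-94\right) = -9776$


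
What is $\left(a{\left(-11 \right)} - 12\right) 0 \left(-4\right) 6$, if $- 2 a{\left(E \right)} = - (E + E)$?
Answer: $0$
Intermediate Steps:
$a{\left(E \right)} = E$ ($a{\left(E \right)} = - \frac{\left(-1\right) \left(E + E\right)}{2} = - \frac{\left(-1\right) 2 E}{2} = - \frac{\left(-2\right) E}{2} = E$)
$\left(a{\left(-11 \right)} - 12\right) 0 \left(-4\right) 6 = \left(-11 - 12\right) 0 \left(-4\right) 6 = - 23 \cdot 0 \cdot 6 = \left(-23\right) 0 = 0$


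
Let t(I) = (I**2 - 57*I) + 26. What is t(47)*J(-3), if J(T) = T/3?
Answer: 444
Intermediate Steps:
t(I) = 26 + I**2 - 57*I
J(T) = T/3 (J(T) = T*(1/3) = T/3)
t(47)*J(-3) = (26 + 47**2 - 57*47)*((1/3)*(-3)) = (26 + 2209 - 2679)*(-1) = -444*(-1) = 444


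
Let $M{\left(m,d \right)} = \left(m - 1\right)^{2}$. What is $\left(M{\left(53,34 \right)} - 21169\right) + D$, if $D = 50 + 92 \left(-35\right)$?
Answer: $-21635$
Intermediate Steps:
$D = -3170$ ($D = 50 - 3220 = -3170$)
$M{\left(m,d \right)} = \left(-1 + m\right)^{2}$
$\left(M{\left(53,34 \right)} - 21169\right) + D = \left(\left(-1 + 53\right)^{2} - 21169\right) - 3170 = \left(52^{2} - 21169\right) - 3170 = \left(2704 - 21169\right) - 3170 = -18465 - 3170 = -21635$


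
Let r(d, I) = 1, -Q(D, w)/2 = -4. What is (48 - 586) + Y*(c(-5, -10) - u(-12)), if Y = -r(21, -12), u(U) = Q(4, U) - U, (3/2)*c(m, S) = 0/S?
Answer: -518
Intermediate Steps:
c(m, S) = 0 (c(m, S) = 2*(0/S)/3 = (⅔)*0 = 0)
Q(D, w) = 8 (Q(D, w) = -2*(-4) = 8)
u(U) = 8 - U
Y = -1 (Y = -1*1 = -1)
(48 - 586) + Y*(c(-5, -10) - u(-12)) = (48 - 586) - (0 - (8 - 1*(-12))) = -538 - (0 - (8 + 12)) = -538 - (0 - 1*20) = -538 - (0 - 20) = -538 - 1*(-20) = -538 + 20 = -518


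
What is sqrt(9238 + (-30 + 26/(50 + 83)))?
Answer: sqrt(162883770)/133 ≈ 95.959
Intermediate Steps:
sqrt(9238 + (-30 + 26/(50 + 83))) = sqrt(9238 + (-30 + 26/133)) = sqrt(9238 - 3964/133) = sqrt(1224690/133) = sqrt(162883770)/133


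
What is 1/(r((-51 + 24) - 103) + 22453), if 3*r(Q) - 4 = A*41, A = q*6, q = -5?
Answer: 3/66133 ≈ 4.5363e-5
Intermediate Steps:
A = -30 (A = -5*6 = -30)
r(Q) = -1226/3 (r(Q) = 4/3 + (-30*41)/3 = 4/3 + (1/3)*(-1230) = 4/3 - 410 = -1226/3)
1/(r((-51 + 24) - 103) + 22453) = 1/(-1226/3 + 22453) = 1/(66133/3) = 3/66133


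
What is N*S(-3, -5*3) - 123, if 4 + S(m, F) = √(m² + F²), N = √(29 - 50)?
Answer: -123 - I*√21*(4 - 3*√26) ≈ -123.0 + 51.77*I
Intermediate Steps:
N = I*√21 (N = √(-21) = I*√21 ≈ 4.5826*I)
S(m, F) = -4 + √(F² + m²) (S(m, F) = -4 + √(m² + F²) = -4 + √(F² + m²))
N*S(-3, -5*3) - 123 = (I*√21)*(-4 + √((-5*3)² + (-3)²)) - 123 = (I*√21)*(-4 + √((-15)² + 9)) - 123 = (I*√21)*(-4 + √(225 + 9)) - 123 = (I*√21)*(-4 + √234) - 123 = (I*√21)*(-4 + 3*√26) - 123 = I*√21*(-4 + 3*√26) - 123 = -123 + I*√21*(-4 + 3*√26)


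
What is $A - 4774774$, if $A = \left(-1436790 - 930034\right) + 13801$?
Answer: $-7127797$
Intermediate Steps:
$A = -2353023$ ($A = -2366824 + 13801 = -2353023$)
$A - 4774774 = -2353023 - 4774774 = -7127797$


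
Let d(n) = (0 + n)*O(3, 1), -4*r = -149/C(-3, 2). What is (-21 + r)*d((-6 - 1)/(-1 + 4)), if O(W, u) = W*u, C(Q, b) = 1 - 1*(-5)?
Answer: 2485/24 ≈ 103.54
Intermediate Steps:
C(Q, b) = 6 (C(Q, b) = 1 + 5 = 6)
r = 149/24 (r = -(-149)/(4*6) = -¼*(-149/6) = 149/24 ≈ 6.2083)
d(n) = 3*n (d(n) = (0 + n)*(3*1) = n*3 = 3*n)
(-21 + r)*d((-6 - 1)/(-1 + 4)) = (-21 + 149/24)*(3*((-6 - 1)/(-1 + 4))) = -355*(-7/3)/8 = -355*(-7*⅓)/8 = -355*(-7)/(8*3) = -355/24*(-7) = 2485/24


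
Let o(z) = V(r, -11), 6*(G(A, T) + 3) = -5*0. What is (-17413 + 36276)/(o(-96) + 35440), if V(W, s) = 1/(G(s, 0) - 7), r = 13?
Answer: 188630/354399 ≈ 0.53225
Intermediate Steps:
G(A, T) = -3 (G(A, T) = -3 + (-5*0)/6 = -3 + (⅙)*0 = -3 + 0 = -3)
V(W, s) = -⅒ (V(W, s) = 1/(-3 - 7) = 1/(-10) = -⅒)
o(z) = -⅒
(-17413 + 36276)/(o(-96) + 35440) = (-17413 + 36276)/(-⅒ + 35440) = 18863/(354399/10) = 18863*(10/354399) = 188630/354399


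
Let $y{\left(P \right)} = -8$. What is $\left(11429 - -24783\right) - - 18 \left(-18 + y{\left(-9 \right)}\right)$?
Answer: $35744$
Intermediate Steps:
$\left(11429 - -24783\right) - - 18 \left(-18 + y{\left(-9 \right)}\right) = \left(11429 - -24783\right) - - 18 \left(-18 - 8\right) = \left(11429 + 24783\right) - \left(-18\right) \left(-26\right) = 36212 - 468 = 35744$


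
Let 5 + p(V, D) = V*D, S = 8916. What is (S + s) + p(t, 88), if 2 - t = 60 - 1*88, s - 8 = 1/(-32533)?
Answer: 376048946/32533 ≈ 11559.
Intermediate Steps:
s = 260263/32533 (s = 8 + 1/(-32533) = 8 - 1/32533 = 260263/32533 ≈ 8.0000)
t = 30 (t = 2 - (60 - 1*88) = 2 - (60 - 88) = 2 - 1*(-28) = 2 + 28 = 30)
p(V, D) = -5 + D*V (p(V, D) = -5 + V*D = -5 + D*V)
(S + s) + p(t, 88) = (8916 + 260263/32533) + (-5 + 88*30) = 290324491/32533 + (-5 + 2640) = 290324491/32533 + 2635 = 376048946/32533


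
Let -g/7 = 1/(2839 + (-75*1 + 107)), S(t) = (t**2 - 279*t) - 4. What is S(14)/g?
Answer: 10662894/7 ≈ 1.5233e+6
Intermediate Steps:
S(t) = -4 + t**2 - 279*t
g = -7/2871 (g = -7/(2839 + (-75*1 + 107)) = -7/(2839 + (-75 + 107)) = -7/(2839 + 32) = -7/2871 ≈ -0.0024382)
S(14)/g = (-4 + 14**2 - 279*14)/(-7/2871) = (-4 + 196 - 3906)*(-2871/7) = -3714*(-2871/7) = 10662894/7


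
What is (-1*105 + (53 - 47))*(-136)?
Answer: 13464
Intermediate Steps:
(-1*105 + (53 - 47))*(-136) = (-105 + 6)*(-136) = -99*(-136) = 13464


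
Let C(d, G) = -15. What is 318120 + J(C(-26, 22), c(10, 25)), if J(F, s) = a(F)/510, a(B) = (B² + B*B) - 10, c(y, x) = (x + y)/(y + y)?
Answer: 16224164/51 ≈ 3.1812e+5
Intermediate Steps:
c(y, x) = (x + y)/(2*y) (c(y, x) = (x + y)/((2*y)) = (x + y)*(1/(2*y)) = (x + y)/(2*y))
a(B) = -10 + 2*B² (a(B) = (B² + B²) - 10 = 2*B² - 10 = -10 + 2*B²)
J(F, s) = -1/51 + F²/255 (J(F, s) = (-10 + 2*F²)/510 = (-10 + 2*F²)*(1/510) = -1/51 + F²/255)
318120 + J(C(-26, 22), c(10, 25)) = 318120 + (-1/51 + (1/255)*(-15)²) = 318120 + (-1/51 + (1/255)*225) = 318120 + (-1/51 + 15/17) = 318120 + 44/51 = 16224164/51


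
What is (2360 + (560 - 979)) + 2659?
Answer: 4600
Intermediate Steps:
(2360 + (560 - 979)) + 2659 = (2360 - 419) + 2659 = 1941 + 2659 = 4600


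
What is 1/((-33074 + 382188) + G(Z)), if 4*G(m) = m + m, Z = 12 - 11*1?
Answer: 2/698229 ≈ 2.8644e-6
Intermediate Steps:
Z = 1 (Z = 12 - 11 = 1)
G(m) = m/2 (G(m) = (m + m)/4 = (2*m)/4 = m/2)
1/((-33074 + 382188) + G(Z)) = 1/((-33074 + 382188) + (½)*1) = 1/(349114 + ½) = 1/(698229/2) = 2/698229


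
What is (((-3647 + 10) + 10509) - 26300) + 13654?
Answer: -5774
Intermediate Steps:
(((-3647 + 10) + 10509) - 26300) + 13654 = ((-3637 + 10509) - 26300) + 13654 = (6872 - 26300) + 13654 = -19428 + 13654 = -5774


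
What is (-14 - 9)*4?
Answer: -92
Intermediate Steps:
(-14 - 9)*4 = -23*4 = -92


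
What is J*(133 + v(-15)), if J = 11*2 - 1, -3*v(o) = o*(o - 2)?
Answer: 1008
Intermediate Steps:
v(o) = -o*(-2 + o)/3 (v(o) = -o*(o - 2)/3 = -o*(-2 + o)/3)
J = 21 (J = 22 - 1 = 21)
J*(133 + v(-15)) = 21*(133 + (⅓)*(-15)*(2 - 1*(-15))) = 21*(133 + (⅓)*(-15)*(2 + 15)) = 21*(133 + (⅓)*(-15)*17) = 21*(133 - 85) = 21*48 = 1008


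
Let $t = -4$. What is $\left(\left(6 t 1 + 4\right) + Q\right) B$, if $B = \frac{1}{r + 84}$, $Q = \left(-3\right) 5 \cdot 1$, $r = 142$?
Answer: $- \frac{35}{226} \approx -0.15487$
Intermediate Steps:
$Q = -15$ ($Q = \left(-15\right) 1 = -15$)
$B = \frac{1}{226}$ ($B = \frac{1}{142 + 84} = \frac{1}{226} \approx 0.0044248$)
$\left(\left(6 t 1 + 4\right) + Q\right) B = \left(\left(6 \left(-4\right) 1 + 4\right) - 15\right) \frac{1}{226} = \left(\left(\left(-24\right) 1 + 4\right) - 15\right) \frac{1}{226} = \left(\left(-24 + 4\right) - 15\right) \frac{1}{226} = \left(-20 - 15\right) \frac{1}{226} = \left(-35\right) \frac{1}{226} = - \frac{35}{226}$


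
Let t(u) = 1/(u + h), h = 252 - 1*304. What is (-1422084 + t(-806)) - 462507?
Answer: -1616979079/858 ≈ -1.8846e+6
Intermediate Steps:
h = -52 (h = 252 - 304 = -52)
t(u) = 1/(-52 + u) (t(u) = 1/(u - 52) = 1/(-52 + u))
(-1422084 + t(-806)) - 462507 = (-1422084 + 1/(-52 - 806)) - 462507 = (-1422084 + 1/(-858)) - 462507 = (-1422084 - 1/858) - 462507 = -1220148073/858 - 462507 = -1616979079/858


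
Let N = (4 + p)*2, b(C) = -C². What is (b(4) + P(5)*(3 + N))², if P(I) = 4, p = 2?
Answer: 1936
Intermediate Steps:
N = 12 (N = (4 + 2)*2 = 6*2 = 12)
(b(4) + P(5)*(3 + N))² = (-1*4² + 4*(3 + 12))² = (-1*16 + 4*15)² = (-16 + 60)² = 44² = 1936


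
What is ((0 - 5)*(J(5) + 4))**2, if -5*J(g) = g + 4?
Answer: 121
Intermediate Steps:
J(g) = -4/5 - g/5 (J(g) = -(g + 4)/5 = -(4 + g)/5 = -4/5 - g/5)
((0 - 5)*(J(5) + 4))**2 = ((0 - 5)*((-4/5 - 1/5*5) + 4))**2 = (-5*((-4/5 - 1) + 4))**2 = (-5*(-9/5 + 4))**2 = (-5*11/5)**2 = (-11)**2 = 121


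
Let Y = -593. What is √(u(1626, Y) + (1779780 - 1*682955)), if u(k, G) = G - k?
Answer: √1094606 ≈ 1046.2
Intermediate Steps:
√(u(1626, Y) + (1779780 - 1*682955)) = √((-593 - 1*1626) + (1779780 - 1*682955)) = √((-593 - 1626) + (1779780 - 682955)) = √(-2219 + 1096825) = √1094606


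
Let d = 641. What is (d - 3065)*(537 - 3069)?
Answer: 6137568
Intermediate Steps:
(d - 3065)*(537 - 3069) = (641 - 3065)*(537 - 3069) = -2424*(-2532) = 6137568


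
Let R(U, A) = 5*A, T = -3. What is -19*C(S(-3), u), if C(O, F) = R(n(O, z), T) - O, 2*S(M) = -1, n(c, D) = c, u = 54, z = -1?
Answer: 551/2 ≈ 275.50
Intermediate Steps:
S(M) = -½ (S(M) = (½)*(-1) = -½)
C(O, F) = -15 - O (C(O, F) = 5*(-3) - O = -15 - O)
-19*C(S(-3), u) = -19*(-15 - 1*(-½)) = -19*(-15 + ½) = -19*(-29/2) = 551/2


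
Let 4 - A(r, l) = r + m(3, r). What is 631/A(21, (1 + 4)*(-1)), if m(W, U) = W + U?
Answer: -631/41 ≈ -15.390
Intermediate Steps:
m(W, U) = U + W
A(r, l) = 1 - 2*r (A(r, l) = 4 - (r + (r + 3)) = 4 - (r + (3 + r)) = 4 - (3 + 2*r) = 4 + (-3 - 2*r) = 1 - 2*r)
631/A(21, (1 + 4)*(-1)) = 631/(1 - 2*21) = 631/(1 - 42) = 631/(-41) = 631*(-1/41) = -631/41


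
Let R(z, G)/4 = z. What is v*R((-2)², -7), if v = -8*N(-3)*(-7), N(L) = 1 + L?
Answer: -1792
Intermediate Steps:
R(z, G) = 4*z
v = -112 (v = -8*(1 - 3)*(-7) = -8*(-2)*(-7) = 16*(-7) = -112)
v*R((-2)², -7) = -448*(-2)² = -448*4 = -112*16 = -1792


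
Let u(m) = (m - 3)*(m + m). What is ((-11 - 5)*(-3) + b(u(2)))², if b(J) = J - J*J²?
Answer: 11664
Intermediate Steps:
u(m) = 2*m*(-3 + m) (u(m) = (-3 + m)*(2*m) = 2*m*(-3 + m))
b(J) = J - J³
((-11 - 5)*(-3) + b(u(2)))² = ((-11 - 5)*(-3) + (2*2*(-3 + 2) - (2*2*(-3 + 2))³))² = (-16*(-3) + (2*2*(-1) - (2*2*(-1))³))² = (48 + (-4 - 1*(-4)³))² = (48 + (-4 - 1*(-64)))² = (48 + (-4 + 64))² = (48 + 60)² = 108² = 11664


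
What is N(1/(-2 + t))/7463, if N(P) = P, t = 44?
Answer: 1/313446 ≈ 3.1903e-6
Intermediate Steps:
N(1/(-2 + t))/7463 = 1/((-2 + 44)*7463) = (1/7463)/42 = (1/42)*(1/7463) = 1/313446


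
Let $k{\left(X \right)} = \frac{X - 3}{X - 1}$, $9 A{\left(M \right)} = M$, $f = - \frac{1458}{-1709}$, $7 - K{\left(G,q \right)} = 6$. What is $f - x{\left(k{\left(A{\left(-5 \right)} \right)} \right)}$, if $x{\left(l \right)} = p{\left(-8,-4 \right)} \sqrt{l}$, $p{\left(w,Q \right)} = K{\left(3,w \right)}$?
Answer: $\frac{1458}{1709} - \frac{4 \sqrt{7}}{7} \approx -0.65873$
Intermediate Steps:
$K{\left(G,q \right)} = 1$ ($K{\left(G,q \right)} = 7 - 6 = 1$)
$f = \frac{1458}{1709}$ ($f = \left(-1458\right) \left(- \frac{1}{1709}\right) = \frac{1458}{1709} \approx 0.85313$)
$p{\left(w,Q \right)} = 1$
$A{\left(M \right)} = \frac{M}{9}$
$k{\left(X \right)} = \frac{-3 + X}{-1 + X}$
$x{\left(l \right)} = \sqrt{l}$ ($x{\left(l \right)} = 1 \sqrt{l} = \sqrt{l}$)
$f - x{\left(k{\left(A{\left(-5 \right)} \right)} \right)} = \frac{1458}{1709} - \sqrt{\frac{-3 + \frac{1}{9} \left(-5\right)}{-1 + \frac{1}{9} \left(-5\right)}} = \frac{1458}{1709} - \sqrt{\frac{-3 - \frac{5}{9}}{-1 - \frac{5}{9}}} = \frac{1458}{1709} - \sqrt{\frac{1}{- \frac{14}{9}} \left(- \frac{32}{9}\right)} = \frac{1458}{1709} - \sqrt{\left(- \frac{9}{14}\right) \left(- \frac{32}{9}\right)} = \frac{1458}{1709} - \sqrt{\frac{16}{7}} = \frac{1458}{1709} - \frac{4 \sqrt{7}}{7}$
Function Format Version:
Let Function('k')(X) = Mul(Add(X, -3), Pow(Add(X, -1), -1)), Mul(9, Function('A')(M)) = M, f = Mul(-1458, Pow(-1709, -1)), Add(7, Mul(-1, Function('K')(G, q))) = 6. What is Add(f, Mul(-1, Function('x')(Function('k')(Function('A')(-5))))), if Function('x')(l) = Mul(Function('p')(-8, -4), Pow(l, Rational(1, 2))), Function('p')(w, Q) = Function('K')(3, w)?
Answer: Add(Rational(1458, 1709), Mul(Rational(-4, 7), Pow(7, Rational(1, 2)))) ≈ -0.65873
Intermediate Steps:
Function('K')(G, q) = 1 (Function('K')(G, q) = Add(7, Mul(-1, 6)) = Add(7, -6) = 1)
f = Rational(1458, 1709) (f = Mul(-1458, Rational(-1, 1709)) = Rational(1458, 1709) ≈ 0.85313)
Function('p')(w, Q) = 1
Function('A')(M) = Mul(Rational(1, 9), M)
Function('k')(X) = Mul(Pow(Add(-1, X), -1), Add(-3, X)) (Function('k')(X) = Mul(Add(-3, X), Pow(Add(-1, X), -1)) = Mul(Pow(Add(-1, X), -1), Add(-3, X)))
Function('x')(l) = Pow(l, Rational(1, 2)) (Function('x')(l) = Mul(1, Pow(l, Rational(1, 2))) = Pow(l, Rational(1, 2)))
Add(f, Mul(-1, Function('x')(Function('k')(Function('A')(-5))))) = Add(Rational(1458, 1709), Mul(-1, Pow(Mul(Pow(Add(-1, Mul(Rational(1, 9), -5)), -1), Add(-3, Mul(Rational(1, 9), -5))), Rational(1, 2)))) = Add(Rational(1458, 1709), Mul(-1, Pow(Mul(Pow(Add(-1, Rational(-5, 9)), -1), Add(-3, Rational(-5, 9))), Rational(1, 2)))) = Add(Rational(1458, 1709), Mul(-1, Pow(Mul(Pow(Rational(-14, 9), -1), Rational(-32, 9)), Rational(1, 2)))) = Add(Rational(1458, 1709), Mul(-1, Pow(Mul(Rational(-9, 14), Rational(-32, 9)), Rational(1, 2)))) = Add(Rational(1458, 1709), Mul(-1, Pow(Rational(16, 7), Rational(1, 2)))) = Add(Rational(1458, 1709), Mul(-1, Mul(Rational(4, 7), Pow(7, Rational(1, 2))))) = Add(Rational(1458, 1709), Mul(Rational(-4, 7), Pow(7, Rational(1, 2))))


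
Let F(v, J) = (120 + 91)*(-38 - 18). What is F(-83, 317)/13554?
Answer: -5908/6777 ≈ -0.87177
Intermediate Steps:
F(v, J) = -11816 (F(v, J) = 211*(-56) = -11816)
F(-83, 317)/13554 = -11816/13554 = -11816*1/13554 = -5908/6777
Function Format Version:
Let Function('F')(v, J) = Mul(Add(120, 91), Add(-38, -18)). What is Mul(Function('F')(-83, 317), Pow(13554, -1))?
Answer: Rational(-5908, 6777) ≈ -0.87177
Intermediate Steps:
Function('F')(v, J) = -11816 (Function('F')(v, J) = Mul(211, -56) = -11816)
Mul(Function('F')(-83, 317), Pow(13554, -1)) = Mul(-11816, Pow(13554, -1)) = Mul(-11816, Rational(1, 13554)) = Rational(-5908, 6777)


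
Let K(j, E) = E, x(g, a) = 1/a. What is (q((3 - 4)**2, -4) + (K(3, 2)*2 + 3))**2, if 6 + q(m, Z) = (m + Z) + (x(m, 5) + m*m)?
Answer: 16/25 ≈ 0.64000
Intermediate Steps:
q(m, Z) = -29/5 + Z + m + m**2 (q(m, Z) = -6 + ((m + Z) + (1/5 + m*m)) = -6 + ((Z + m) + (1/5 + m**2)) = -6 + (1/5 + Z + m + m**2) = -29/5 + Z + m + m**2)
(q((3 - 4)**2, -4) + (K(3, 2)*2 + 3))**2 = ((-29/5 - 4 + (3 - 4)**2 + ((3 - 4)**2)**2) + (2*2 + 3))**2 = ((-29/5 - 4 + (-1)**2 + ((-1)**2)**2) + (4 + 3))**2 = ((-29/5 - 4 + 1 + 1**2) + 7)**2 = ((-29/5 - 4 + 1 + 1) + 7)**2 = (-39/5 + 7)**2 = (-4/5)**2 = 16/25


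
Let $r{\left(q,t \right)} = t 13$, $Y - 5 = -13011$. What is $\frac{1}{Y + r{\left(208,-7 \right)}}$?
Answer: $- \frac{1}{13097} \approx -7.6353 \cdot 10^{-5}$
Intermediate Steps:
$Y = -13006$ ($Y = 5 - 13011 = -13006$)
$r{\left(q,t \right)} = 13 t$
$\frac{1}{Y + r{\left(208,-7 \right)}} = \frac{1}{-13006 + 13 \left(-7\right)} = \frac{1}{-13006 - 91} = \frac{1}{-13097} = - \frac{1}{13097}$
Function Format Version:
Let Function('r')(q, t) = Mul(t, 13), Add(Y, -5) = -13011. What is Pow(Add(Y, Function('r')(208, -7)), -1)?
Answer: Rational(-1, 13097) ≈ -7.6353e-5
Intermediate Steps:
Y = -13006 (Y = Add(5, -13011) = -13006)
Function('r')(q, t) = Mul(13, t)
Pow(Add(Y, Function('r')(208, -7)), -1) = Pow(Add(-13006, Mul(13, -7)), -1) = Pow(Add(-13006, -91), -1) = Pow(-13097, -1) = Rational(-1, 13097)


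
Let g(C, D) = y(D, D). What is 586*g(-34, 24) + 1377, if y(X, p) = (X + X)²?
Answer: 1351521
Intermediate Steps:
y(X, p) = 4*X² (y(X, p) = (2*X)² = 4*X²)
g(C, D) = 4*D²
586*g(-34, 24) + 1377 = 586*(4*24²) + 1377 = 586*(4*576) + 1377 = 586*2304 + 1377 = 1350144 + 1377 = 1351521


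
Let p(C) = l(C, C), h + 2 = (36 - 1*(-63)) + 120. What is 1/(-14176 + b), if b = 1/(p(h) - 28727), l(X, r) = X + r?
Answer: -28293/401081569 ≈ -7.0542e-5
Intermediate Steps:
h = 217 (h = -2 + ((36 - 1*(-63)) + 120) = -2 + ((36 + 63) + 120) = -2 + (99 + 120) = -2 + 219 = 217)
p(C) = 2*C (p(C) = C + C = 2*C)
b = -1/28293 (b = 1/(2*217 - 28727) = 1/(434 - 28727) = 1/(-28293) = -1/28293 ≈ -3.5344e-5)
1/(-14176 + b) = 1/(-14176 - 1/28293) = 1/(-401081569/28293) = -28293/401081569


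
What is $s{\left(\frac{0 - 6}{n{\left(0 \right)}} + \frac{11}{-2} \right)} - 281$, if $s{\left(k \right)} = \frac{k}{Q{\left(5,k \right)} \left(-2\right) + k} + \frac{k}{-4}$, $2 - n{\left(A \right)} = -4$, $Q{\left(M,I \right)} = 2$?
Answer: $- \frac{46831}{168} \approx -278.76$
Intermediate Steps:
$n{\left(A \right)} = 6$ ($n{\left(A \right)} = 2 - -4 = 2 + 4 = 6$)
$s{\left(k \right)} = - \frac{k}{4} + \frac{k}{-4 + k}$ ($s{\left(k \right)} = \frac{k}{2 \left(-2\right) + k} + \frac{k}{-4} = \frac{k}{-4 + k} + k \left(- \frac{1}{4}\right) = \frac{k}{-4 + k} - \frac{k}{4} = - \frac{k}{4} + \frac{k}{-4 + k}$)
$s{\left(\frac{0 - 6}{n{\left(0 \right)}} + \frac{11}{-2} \right)} - 281 = \frac{\left(\frac{0 - 6}{6} + \frac{11}{-2}\right) \left(8 - \left(\frac{0 - 6}{6} + \frac{11}{-2}\right)\right)}{4 \left(-4 + \left(\frac{0 - 6}{6} + \frac{11}{-2}\right)\right)} - 281 = \frac{\left(\left(0 - 6\right) \frac{1}{6} + 11 \left(- \frac{1}{2}\right)\right) \left(8 - \left(\left(0 - 6\right) \frac{1}{6} + 11 \left(- \frac{1}{2}\right)\right)\right)}{4 \left(-4 + \left(\left(0 - 6\right) \frac{1}{6} + 11 \left(- \frac{1}{2}\right)\right)\right)} - 281 = \frac{\left(\left(-6\right) \frac{1}{6} - \frac{11}{2}\right) \left(8 - \left(\left(-6\right) \frac{1}{6} - \frac{11}{2}\right)\right)}{4 \left(-4 - \frac{13}{2}\right)} - 281 = \frac{\left(-1 - \frac{11}{2}\right) \left(8 - \left(-1 - \frac{11}{2}\right)\right)}{4 \left(-4 - \frac{13}{2}\right)} - 281 = \frac{1}{4} \left(- \frac{13}{2}\right) \frac{1}{-4 - \frac{13}{2}} \left(8 - - \frac{13}{2}\right) - 281 = \frac{1}{4} \left(- \frac{13}{2}\right) \frac{1}{- \frac{21}{2}} \left(8 + \frac{13}{2}\right) - 281 = \frac{1}{4} \left(- \frac{13}{2}\right) \left(- \frac{2}{21}\right) \frac{29}{2} - 281 = \frac{377}{168} - 281 = - \frac{46831}{168}$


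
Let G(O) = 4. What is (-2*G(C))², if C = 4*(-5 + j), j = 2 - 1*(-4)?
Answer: 64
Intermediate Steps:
j = 6 (j = 2 + 4 = 6)
C = 4 (C = 4*(-5 + 6) = 4*1 = 4)
(-2*G(C))² = (-2*4)² = (-8)² = 64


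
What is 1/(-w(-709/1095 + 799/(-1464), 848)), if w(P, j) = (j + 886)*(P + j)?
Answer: -89060/130772399717 ≈ -6.8103e-7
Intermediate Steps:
w(P, j) = (886 + j)*(P + j)
1/(-w(-709/1095 + 799/(-1464), 848)) = 1/(-(848² + 886*(-709/1095 + 799/(-1464)) + 886*848 + (-709/1095 + 799/(-1464))*848)) = 1/(-(719104 + 886*(-709*1/1095 + 799*(-1/1464)) + 751328 + (-709*1/1095 + 799*(-1/1464))*848)) = 1/(-(719104 + 886*(-709/1095 - 799/1464) + 751328 + (-709/1095 - 799/1464)*848)) = 1/(-(719104 + 886*(-637627/534360) + 751328 - 637627/534360*848)) = 1/(-(719104 - 282468761/267180 + 751328 - 67588462/66795)) = 1/(-1*130772399717/89060) = 1/(-130772399717/89060) = -89060/130772399717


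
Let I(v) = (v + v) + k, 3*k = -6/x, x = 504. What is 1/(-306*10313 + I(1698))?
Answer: -252/794400265 ≈ -3.1722e-7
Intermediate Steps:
k = -1/252 (k = (-6/504)/3 = (-6*1/504)/3 = (1/3)*(-1/84) = -1/252 ≈ -0.0039683)
I(v) = -1/252 + 2*v (I(v) = (v + v) - 1/252 = 2*v - 1/252 = -1/252 + 2*v)
1/(-306*10313 + I(1698)) = 1/(-306*10313 + (-1/252 + 2*1698)) = 1/(-3155778 + (-1/252 + 3396)) = 1/(-3155778 + 855791/252) = 1/(-794400265/252) = -252/794400265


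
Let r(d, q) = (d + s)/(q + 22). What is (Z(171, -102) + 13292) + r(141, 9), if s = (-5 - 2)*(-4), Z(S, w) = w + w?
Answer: 405897/31 ≈ 13093.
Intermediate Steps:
Z(S, w) = 2*w
s = 28 (s = -7*(-4) = 28)
r(d, q) = (28 + d)/(22 + q) (r(d, q) = (d + 28)/(q + 22) = (28 + d)/(22 + q))
(Z(171, -102) + 13292) + r(141, 9) = (2*(-102) + 13292) + (28 + 141)/(22 + 9) = (-204 + 13292) + 169/31 = 13088 + (1/31)*169 = 13088 + 169/31 = 405897/31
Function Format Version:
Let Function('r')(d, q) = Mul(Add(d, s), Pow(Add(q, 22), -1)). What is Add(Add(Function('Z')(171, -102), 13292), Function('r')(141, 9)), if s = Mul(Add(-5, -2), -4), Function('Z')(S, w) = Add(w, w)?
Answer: Rational(405897, 31) ≈ 13093.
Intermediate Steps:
Function('Z')(S, w) = Mul(2, w)
s = 28 (s = Mul(-7, -4) = 28)
Function('r')(d, q) = Mul(Pow(Add(22, q), -1), Add(28, d)) (Function('r')(d, q) = Mul(Add(d, 28), Pow(Add(q, 22), -1)) = Mul(Add(28, d), Pow(Add(22, q), -1)) = Mul(Pow(Add(22, q), -1), Add(28, d)))
Add(Add(Function('Z')(171, -102), 13292), Function('r')(141, 9)) = Add(Add(Mul(2, -102), 13292), Mul(Pow(Add(22, 9), -1), Add(28, 141))) = Add(Add(-204, 13292), Mul(Pow(31, -1), 169)) = Add(13088, Mul(Rational(1, 31), 169)) = Add(13088, Rational(169, 31)) = Rational(405897, 31)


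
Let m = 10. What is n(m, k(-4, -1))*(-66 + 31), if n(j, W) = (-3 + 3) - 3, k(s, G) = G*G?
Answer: 105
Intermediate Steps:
k(s, G) = G**2
n(j, W) = -3 (n(j, W) = 0 - 3 = -3)
n(m, k(-4, -1))*(-66 + 31) = -3*(-66 + 31) = -3*(-35) = 105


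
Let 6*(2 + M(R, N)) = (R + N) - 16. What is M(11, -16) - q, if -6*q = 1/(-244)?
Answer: -8053/1464 ≈ -5.5007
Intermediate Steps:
M(R, N) = -14/3 + N/6 + R/6 (M(R, N) = -2 + ((R + N) - 16)/6 = -2 + ((N + R) - 16)/6 = -2 + (-16 + N + R)/6 = -2 + (-8/3 + N/6 + R/6) = -14/3 + N/6 + R/6)
q = 1/1464 (q = -⅙/(-244) = -⅙*(-1/244) = 1/1464 ≈ 0.00068306)
M(11, -16) - q = (-14/3 + (⅙)*(-16) + (⅙)*11) - 1*1/1464 = (-14/3 - 8/3 + 11/6) - 1/1464 = -11/2 - 1/1464 = -8053/1464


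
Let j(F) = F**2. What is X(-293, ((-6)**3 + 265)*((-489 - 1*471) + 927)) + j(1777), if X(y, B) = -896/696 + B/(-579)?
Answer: 53021452916/16791 ≈ 3.1577e+6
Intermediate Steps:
X(y, B) = -112/87 - B/579 (X(y, B) = -896*1/696 + B*(-1/579) = -112/87 - B/579)
X(-293, ((-6)**3 + 265)*((-489 - 1*471) + 927)) + j(1777) = (-112/87 - ((-6)**3 + 265)*((-489 - 1*471) + 927)/579) + 1777**2 = (-112/87 - (-216 + 265)*((-489 - 471) + 927)/579) + 3157729 = (-112/87 - 49*(-960 + 927)/579) + 3157729 = (-112/87 - 49*(-33)/579) + 3157729 = (-112/87 - 1/579*(-1617)) + 3157729 = (-112/87 + 539/193) + 3157729 = 25277/16791 + 3157729 = 53021452916/16791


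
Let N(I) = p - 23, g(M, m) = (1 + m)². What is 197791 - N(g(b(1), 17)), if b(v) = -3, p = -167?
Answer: 197981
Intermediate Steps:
N(I) = -190 (N(I) = -167 - 23 = -190)
197791 - N(g(b(1), 17)) = 197791 - 1*(-190) = 197791 + 190 = 197981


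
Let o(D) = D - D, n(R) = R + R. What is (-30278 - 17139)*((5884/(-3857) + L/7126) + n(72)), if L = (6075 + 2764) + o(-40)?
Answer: -26756736032657/3926426 ≈ -6.8145e+6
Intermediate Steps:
n(R) = 2*R
o(D) = 0
L = 8839 (L = (6075 + 2764) + 0 = 8839 + 0 = 8839)
(-30278 - 17139)*((5884/(-3857) + L/7126) + n(72)) = (-30278 - 17139)*((5884/(-3857) + 8839/7126) + 2*72) = -47417*((5884*(-1/3857) + 8839*(1/7126)) + 144) = -47417*((-5884/3857 + 8839/7126) + 144) = -47417*(-1119623/3926426 + 144) = -47417*564285721/3926426 = -26756736032657/3926426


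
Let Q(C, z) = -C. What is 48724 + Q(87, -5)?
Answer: 48637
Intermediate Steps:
48724 + Q(87, -5) = 48724 - 1*87 = 48724 - 87 = 48637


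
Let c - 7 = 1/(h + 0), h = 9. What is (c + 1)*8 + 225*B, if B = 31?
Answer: 63359/9 ≈ 7039.9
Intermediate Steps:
c = 64/9 (c = 7 + 1/(9 + 0) = 7 + 1/9 = 64/9 ≈ 7.1111)
(c + 1)*8 + 225*B = (64/9 + 1)*8 + 225*31 = (73/9)*8 + 6975 = 584/9 + 6975 = 63359/9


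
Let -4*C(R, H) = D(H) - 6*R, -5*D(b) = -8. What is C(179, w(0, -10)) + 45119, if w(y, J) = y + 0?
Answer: 453871/10 ≈ 45387.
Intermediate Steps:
D(b) = 8/5 (D(b) = -1/5*(-8) = 8/5)
w(y, J) = y
C(R, H) = -2/5 + 3*R/2 (C(R, H) = -(8/5 - 6*R)/4 = -2/5 + 3*R/2)
C(179, w(0, -10)) + 45119 = (-2/5 + (3/2)*179) + 45119 = (-2/5 + 537/2) + 45119 = 2681/10 + 45119 = 453871/10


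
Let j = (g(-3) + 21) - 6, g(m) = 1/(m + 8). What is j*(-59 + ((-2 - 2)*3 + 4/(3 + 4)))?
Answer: -37468/35 ≈ -1070.5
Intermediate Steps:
g(m) = 1/(8 + m)
j = 76/5 (j = (1/(8 - 3) + 21) - 6 = (1/5 + 21) - 6 = (⅕ + 21) - 6 = 106/5 - 6 = 76/5 ≈ 15.200)
j*(-59 + ((-2 - 2)*3 + 4/(3 + 4))) = 76*(-59 + ((-2 - 2)*3 + 4/(3 + 4)))/5 = 76*(-59 + (-4*3 + 4/7))/5 = 76*(-59 + (-12 + (⅐)*4))/5 = 76*(-59 + (-12 + 4/7))/5 = 76*(-59 - 80/7)/5 = (76/5)*(-493/7) = -37468/35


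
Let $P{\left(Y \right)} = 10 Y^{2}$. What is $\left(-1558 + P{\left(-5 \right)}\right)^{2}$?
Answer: $1710864$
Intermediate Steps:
$\left(-1558 + P{\left(-5 \right)}\right)^{2} = \left(-1558 + 10 \left(-5\right)^{2}\right)^{2} = \left(-1558 + 10 \cdot 25\right)^{2} = \left(-1558 + 250\right)^{2} = \left(-1308\right)^{2} = 1710864$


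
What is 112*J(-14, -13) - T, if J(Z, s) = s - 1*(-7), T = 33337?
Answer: -34009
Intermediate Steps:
J(Z, s) = 7 + s (J(Z, s) = s + 7 = 7 + s)
112*J(-14, -13) - T = 112*(7 - 13) - 1*33337 = 112*(-6) - 33337 = -672 - 33337 = -34009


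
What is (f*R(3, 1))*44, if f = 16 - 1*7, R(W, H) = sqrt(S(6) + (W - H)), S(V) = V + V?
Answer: 396*sqrt(14) ≈ 1481.7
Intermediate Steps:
S(V) = 2*V
R(W, H) = sqrt(12 + W - H) (R(W, H) = sqrt(2*6 + (W - H)) = sqrt(12 + (W - H)) = sqrt(12 + W - H))
f = 9 (f = 16 - 7 = 9)
(f*R(3, 1))*44 = (9*sqrt(12 + 3 - 1*1))*44 = (9*sqrt(12 + 3 - 1))*44 = (9*sqrt(14))*44 = 396*sqrt(14)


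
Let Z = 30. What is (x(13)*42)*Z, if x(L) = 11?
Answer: 13860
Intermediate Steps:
(x(13)*42)*Z = (11*42)*30 = 462*30 = 13860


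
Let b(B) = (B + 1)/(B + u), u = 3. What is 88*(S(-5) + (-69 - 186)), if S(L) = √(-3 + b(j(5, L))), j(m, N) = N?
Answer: -22440 + 88*I ≈ -22440.0 + 88.0*I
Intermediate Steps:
b(B) = (1 + B)/(3 + B) (b(B) = (B + 1)/(B + 3) = (1 + B)/(3 + B))
S(L) = √(-3 + (1 + L)/(3 + L))
88*(S(-5) + (-69 - 186)) = 88*(√2*√((-4 - 1*(-5))/(3 - 5)) + (-69 - 186)) = 88*(√2*√((-4 + 5)/(-2)) - 255) = 88*(√2*√(-½*1) - 255) = 88*(√2*√(-½) - 255) = 88*(√2*(I*√2/2) - 255) = 88*(I - 255) = 88*(-255 + I) = -22440 + 88*I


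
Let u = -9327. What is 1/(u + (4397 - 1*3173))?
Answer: -1/8103 ≈ -0.00012341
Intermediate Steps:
1/(u + (4397 - 1*3173)) = 1/(-9327 + (4397 - 1*3173)) = 1/(-9327 + (4397 - 3173)) = 1/(-9327 + 1224) = 1/(-8103) = -1/8103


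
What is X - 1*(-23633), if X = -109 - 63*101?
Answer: 17161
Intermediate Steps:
X = -6472 (X = -109 - 6363 = -6472)
X - 1*(-23633) = -6472 - 1*(-23633) = -6472 + 23633 = 17161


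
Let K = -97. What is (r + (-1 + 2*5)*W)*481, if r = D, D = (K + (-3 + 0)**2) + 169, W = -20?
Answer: -47619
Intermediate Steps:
D = 81 (D = (-97 + (-3 + 0)**2) + 169 = (-97 + (-3)**2) + 169 = (-97 + 9) + 169 = -88 + 169 = 81)
r = 81
(r + (-1 + 2*5)*W)*481 = (81 + (-1 + 2*5)*(-20))*481 = (81 + (-1 + 10)*(-20))*481 = (81 + 9*(-20))*481 = (81 - 180)*481 = -99*481 = -47619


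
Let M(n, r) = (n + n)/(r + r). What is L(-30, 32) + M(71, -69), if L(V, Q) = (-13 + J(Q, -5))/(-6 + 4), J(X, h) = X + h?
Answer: -554/69 ≈ -8.0290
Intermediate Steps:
M(n, r) = n/r (M(n, r) = (2*n)/((2*r)) = (2*n)*(1/(2*r)) = n/r)
L(V, Q) = 9 - Q/2 (L(V, Q) = (-13 + (Q - 5))/(-6 + 4) = (-13 + (-5 + Q))/(-2) = (-18 + Q)*(-½) = 9 - Q/2)
L(-30, 32) + M(71, -69) = (9 - ½*32) + 71/(-69) = (9 - 16) + 71*(-1/69) = -7 - 71/69 = -554/69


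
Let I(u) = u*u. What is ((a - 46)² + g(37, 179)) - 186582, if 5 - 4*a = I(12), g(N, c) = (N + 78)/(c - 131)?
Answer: -4321417/24 ≈ -1.8006e+5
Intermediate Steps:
I(u) = u²
g(N, c) = (78 + N)/(-131 + c)
a = -139/4 (a = 5/4 - ¼*12² = 5/4 - ¼*144 = 5/4 - 36 = -139/4 ≈ -34.750)
((a - 46)² + g(37, 179)) - 186582 = ((-139/4 - 46)² + (78 + 37)/(-131 + 179)) - 186582 = ((-323/4)² + 115/48) - 186582 = (104329/16 + (1/48)*115) - 186582 = (104329/16 + 115/48) - 186582 = 156551/24 - 186582 = -4321417/24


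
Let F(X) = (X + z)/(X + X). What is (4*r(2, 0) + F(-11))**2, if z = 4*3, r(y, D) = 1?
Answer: 7569/484 ≈ 15.638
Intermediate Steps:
z = 12
F(X) = (12 + X)/(2*X) (F(X) = (X + 12)/(X + X) = (12 + X)/((2*X)) = (12 + X)*(1/(2*X)) = (12 + X)/(2*X))
(4*r(2, 0) + F(-11))**2 = (4*1 + (1/2)*(12 - 11)/(-11))**2 = (4 + (1/2)*(-1/11)*1)**2 = (4 - 1/22)**2 = (87/22)**2 = 7569/484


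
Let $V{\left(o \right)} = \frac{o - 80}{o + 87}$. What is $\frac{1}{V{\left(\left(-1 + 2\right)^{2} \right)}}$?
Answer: $- \frac{88}{79} \approx -1.1139$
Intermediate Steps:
$V{\left(o \right)} = \frac{-80 + o}{87 + o}$
$\frac{1}{V{\left(\left(-1 + 2\right)^{2} \right)}} = \frac{1}{\frac{1}{87 + \left(-1 + 2\right)^{2}} \left(-80 + \left(-1 + 2\right)^{2}\right)} = \frac{1}{\frac{1}{87 + 1^{2}} \left(-80 + 1^{2}\right)} = \frac{1}{\frac{1}{87 + 1} \left(-80 + 1\right)} = \frac{1}{\frac{1}{88} \left(-79\right)} = \frac{1}{- \frac{79}{88}} = - \frac{88}{79}$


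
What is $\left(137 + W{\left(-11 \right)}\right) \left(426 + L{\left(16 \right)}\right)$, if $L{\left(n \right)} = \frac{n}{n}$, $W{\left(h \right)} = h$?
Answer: $53802$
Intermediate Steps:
$L{\left(n \right)} = 1$
$\left(137 + W{\left(-11 \right)}\right) \left(426 + L{\left(16 \right)}\right) = \left(137 - 11\right) \left(426 + 1\right) = 126 \cdot 427 = 53802$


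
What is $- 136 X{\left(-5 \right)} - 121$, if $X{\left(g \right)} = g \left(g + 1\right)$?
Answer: $-2841$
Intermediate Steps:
$X{\left(g \right)} = g \left(1 + g\right)$
$- 136 X{\left(-5 \right)} - 121 = - 136 \left(- 5 \left(1 - 5\right)\right) - 121 = - 136 \left(\left(-5\right) \left(-4\right)\right) - 121 = \left(-136\right) 20 - 121 = -2720 - 121 = -2841$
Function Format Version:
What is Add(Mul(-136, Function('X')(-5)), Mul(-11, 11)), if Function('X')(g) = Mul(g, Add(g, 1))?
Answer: -2841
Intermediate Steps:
Function('X')(g) = Mul(g, Add(1, g))
Add(Mul(-136, Function('X')(-5)), Mul(-11, 11)) = Add(Mul(-136, Mul(-5, Add(1, -5))), Mul(-11, 11)) = Add(Mul(-136, Mul(-5, -4)), -121) = Add(Mul(-136, 20), -121) = Add(-2720, -121) = -2841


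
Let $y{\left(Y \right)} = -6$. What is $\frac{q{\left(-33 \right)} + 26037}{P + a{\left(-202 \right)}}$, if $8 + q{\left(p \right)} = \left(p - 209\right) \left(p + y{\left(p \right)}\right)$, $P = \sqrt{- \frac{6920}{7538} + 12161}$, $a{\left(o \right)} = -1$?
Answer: $\frac{133675123}{45827580} + \frac{35467 \sqrt{172738354381}}{45827580} \approx 324.57$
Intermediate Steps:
$P = \frac{\sqrt{172738354381}}{3769}$ ($P = \sqrt{\left(-6920\right) \frac{1}{7538} + 12161} = \sqrt{- \frac{3460}{3769} + 12161} = \sqrt{\frac{45831349}{3769}} = \frac{\sqrt{172738354381}}{3769} \approx 110.27$)
$q{\left(p \right)} = -8 + \left(-209 + p\right) \left(-6 + p\right)$ ($q{\left(p \right)} = -8 + \left(p - 209\right) \left(p - 6\right) = -8 + \left(-209 + p\right) \left(-6 + p\right)$)
$\frac{q{\left(-33 \right)} + 26037}{P + a{\left(-202 \right)}} = \frac{\left(1246 + \left(-33\right)^{2} - -7095\right) + 26037}{\frac{\sqrt{172738354381}}{3769} - 1} = \frac{\left(1246 + 1089 + 7095\right) + 26037}{-1 + \frac{\sqrt{172738354381}}{3769}} = \frac{9430 + 26037}{-1 + \frac{\sqrt{172738354381}}{3769}} = \frac{35467}{-1 + \frac{\sqrt{172738354381}}{3769}}$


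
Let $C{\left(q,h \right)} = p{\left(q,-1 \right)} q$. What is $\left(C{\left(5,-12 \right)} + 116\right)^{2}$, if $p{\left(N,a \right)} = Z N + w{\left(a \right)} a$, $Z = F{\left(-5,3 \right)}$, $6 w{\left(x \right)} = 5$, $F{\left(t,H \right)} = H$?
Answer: $\frac{1256641}{36} \approx 34907.0$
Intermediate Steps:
$w{\left(x \right)} = \frac{5}{6}$ ($w{\left(x \right)} = \frac{1}{6} \cdot 5 = \frac{5}{6}$)
$Z = 3$
$p{\left(N,a \right)} = 3 N + \frac{5 a}{6}$
$C{\left(q,h \right)} = q \left(- \frac{5}{6} + 3 q\right)$ ($C{\left(q,h \right)} = \left(3 q + \frac{5}{6} \left(-1\right)\right) q = \left(3 q - \frac{5}{6}\right) q = \left(- \frac{5}{6} + 3 q\right) q = q \left(- \frac{5}{6} + 3 q\right)$)
$\left(C{\left(5,-12 \right)} + 116\right)^{2} = \left(\frac{1}{6} \cdot 5 \left(-5 + 18 \cdot 5\right) + 116\right)^{2} = \left(\frac{1}{6} \cdot 5 \left(-5 + 90\right) + 116\right)^{2} = \left(\frac{1}{6} \cdot 5 \cdot 85 + 116\right)^{2} = \left(\frac{425}{6} + 116\right)^{2} = \left(\frac{1121}{6}\right)^{2} = \frac{1256641}{36}$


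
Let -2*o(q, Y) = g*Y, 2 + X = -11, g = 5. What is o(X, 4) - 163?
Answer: -173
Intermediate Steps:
X = -13 (X = -2 - 11 = -13)
o(q, Y) = -5*Y/2
o(X, 4) - 163 = -5/2*4 - 163 = -10 - 163 = -173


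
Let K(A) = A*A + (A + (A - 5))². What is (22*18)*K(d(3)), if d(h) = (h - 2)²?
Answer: 3960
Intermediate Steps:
d(h) = (-2 + h)²
K(A) = A² + (-5 + 2*A)² (K(A) = A² + (A + (-5 + A))² = A² + (-5 + 2*A)²)
(22*18)*K(d(3)) = (22*18)*(((-2 + 3)²)² + (-5 + 2*(-2 + 3)²)²) = 396*((1²)² + (-5 + 2*1²)²) = 396*(1² + (-5 + 2*1)²) = 396*(1 + (-5 + 2)²) = 396*(1 + (-3)²) = 396*(1 + 9) = 396*10 = 3960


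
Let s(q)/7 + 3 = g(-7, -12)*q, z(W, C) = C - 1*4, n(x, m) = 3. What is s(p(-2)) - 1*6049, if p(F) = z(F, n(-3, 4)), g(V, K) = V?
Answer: -6021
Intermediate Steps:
z(W, C) = -4 + C (z(W, C) = C - 4 = -4 + C)
p(F) = -1 (p(F) = -4 + 3 = -1)
s(q) = -21 - 49*q (s(q) = -21 + 7*(-7*q) = -21 - 49*q)
s(p(-2)) - 1*6049 = (-21 - 49*(-1)) - 1*6049 = (-21 + 49) - 6049 = 28 - 6049 = -6021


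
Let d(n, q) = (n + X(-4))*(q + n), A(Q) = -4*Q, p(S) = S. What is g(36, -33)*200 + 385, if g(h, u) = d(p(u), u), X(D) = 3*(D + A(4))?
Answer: 1227985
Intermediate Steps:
X(D) = -48 + 3*D (X(D) = 3*(D - 4*4) = 3*(D - 16) = 3*(-16 + D) = -48 + 3*D)
d(n, q) = (-60 + n)*(n + q) (d(n, q) = (n + (-48 + 3*(-4)))*(q + n) = (n + (-48 - 12))*(n + q) = (n - 60)*(n + q) = (-60 + n)*(n + q))
g(h, u) = -120*u + 2*u**2 (g(h, u) = u**2 - 60*u - 60*u + u*u = u**2 - 60*u - 60*u + u**2 = -120*u + 2*u**2)
g(36, -33)*200 + 385 = (2*(-33)*(-60 - 33))*200 + 385 = (2*(-33)*(-93))*200 + 385 = 6138*200 + 385 = 1227600 + 385 = 1227985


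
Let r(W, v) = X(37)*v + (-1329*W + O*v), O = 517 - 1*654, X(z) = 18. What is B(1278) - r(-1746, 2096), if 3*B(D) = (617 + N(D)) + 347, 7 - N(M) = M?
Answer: -6213337/3 ≈ -2.0711e+6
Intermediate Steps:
N(M) = 7 - M
O = -137 (O = 517 - 654 = -137)
B(D) = 971/3 - D/3 (B(D) = ((617 + (7 - D)) + 347)/3 = ((624 - D) + 347)/3 = (971 - D)/3 = 971/3 - D/3)
r(W, v) = -1329*W - 119*v (r(W, v) = 18*v + (-1329*W - 137*v) = -1329*W - 119*v)
B(1278) - r(-1746, 2096) = (971/3 - ⅓*1278) - (-1329*(-1746) - 119*2096) = (971/3 - 426) - (2320434 - 249424) = -307/3 - 1*2071010 = -307/3 - 2071010 = -6213337/3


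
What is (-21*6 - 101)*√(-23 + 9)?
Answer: -227*I*√14 ≈ -849.36*I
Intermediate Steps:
(-21*6 - 101)*√(-23 + 9) = (-126 - 101)*√(-14) = -227*I*√14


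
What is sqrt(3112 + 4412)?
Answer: 6*sqrt(209) ≈ 86.741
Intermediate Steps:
sqrt(3112 + 4412) = sqrt(7524) = 6*sqrt(209)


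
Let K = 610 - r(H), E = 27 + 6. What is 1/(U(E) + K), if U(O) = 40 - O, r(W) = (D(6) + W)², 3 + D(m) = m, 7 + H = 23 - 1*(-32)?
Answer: -1/1984 ≈ -0.00050403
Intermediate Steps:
H = 48 (H = -7 + (23 - 1*(-32)) = -7 + (23 + 32) = -7 + 55 = 48)
D(m) = -3 + m
r(W) = (3 + W)² (r(W) = ((-3 + 6) + W)² = (3 + W)²)
E = 33
K = -1991 (K = 610 - (3 + 48)² = 610 - 1*51² = 610 - 1*2601 = 610 - 2601 = -1991)
1/(U(E) + K) = 1/((40 - 1*33) - 1991) = 1/((40 - 33) - 1991) = 1/(7 - 1991) = 1/(-1984) = -1/1984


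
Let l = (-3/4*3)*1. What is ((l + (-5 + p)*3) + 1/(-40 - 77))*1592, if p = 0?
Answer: -3214646/117 ≈ -27476.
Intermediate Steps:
l = -9/4 (l = (-3*¼*3)*1 = -¾*3*1 = -9/4*1 = -9/4 ≈ -2.2500)
((l + (-5 + p)*3) + 1/(-40 - 77))*1592 = ((-9/4 + (-5 + 0)*3) + 1/(-40 - 77))*1592 = ((-9/4 - 5*3) + 1/(-117))*1592 = ((-9/4 - 15) - 1/117)*1592 = (-69/4 - 1/117)*1592 = -8077/468*1592 = -3214646/117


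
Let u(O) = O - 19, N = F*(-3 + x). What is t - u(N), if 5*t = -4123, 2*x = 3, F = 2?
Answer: -4013/5 ≈ -802.60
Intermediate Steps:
x = 3/2 (x = (½)*3 = 3/2 ≈ 1.5000)
t = -4123/5 (t = (⅕)*(-4123) = -4123/5 ≈ -824.60)
N = -3 (N = 2*(-3 + 3/2) = 2*(-3/2) = -3)
u(O) = -19 + O
t - u(N) = -4123/5 - (-19 - 3) = -4123/5 - 1*(-22) = -4123/5 + 22 = -4013/5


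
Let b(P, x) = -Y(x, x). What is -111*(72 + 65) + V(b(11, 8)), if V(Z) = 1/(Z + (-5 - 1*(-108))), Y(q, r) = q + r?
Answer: -1323008/87 ≈ -15207.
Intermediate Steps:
b(P, x) = -2*x (b(P, x) = -(x + x) = -2*x)
V(Z) = 1/(103 + Z) (V(Z) = 1/(Z + (-5 + 108)) = 1/(Z + 103) = 1/(103 + Z))
-111*(72 + 65) + V(b(11, 8)) = -111*(72 + 65) + 1/(103 - 2*8) = -111*137 + 1/(103 - 16) = -15207 + 1/87 = -1323008/87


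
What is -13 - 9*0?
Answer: -13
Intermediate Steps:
-13 - 9*0 = -13 + 0 = -13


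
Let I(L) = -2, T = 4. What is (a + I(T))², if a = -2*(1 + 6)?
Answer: 256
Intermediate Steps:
a = -14 (a = -2*7 = -14)
(a + I(T))² = (-14 - 2)² = (-16)² = 256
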